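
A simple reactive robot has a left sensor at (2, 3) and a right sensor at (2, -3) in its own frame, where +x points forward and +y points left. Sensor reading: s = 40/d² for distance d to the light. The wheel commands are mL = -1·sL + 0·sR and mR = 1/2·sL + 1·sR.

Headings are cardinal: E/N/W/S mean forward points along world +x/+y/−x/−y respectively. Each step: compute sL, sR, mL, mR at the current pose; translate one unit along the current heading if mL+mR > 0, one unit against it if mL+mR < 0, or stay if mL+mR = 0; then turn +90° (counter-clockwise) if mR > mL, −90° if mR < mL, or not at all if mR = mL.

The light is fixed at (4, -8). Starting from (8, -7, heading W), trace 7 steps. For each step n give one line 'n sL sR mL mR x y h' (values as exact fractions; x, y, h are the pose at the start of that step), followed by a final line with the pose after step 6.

0 5 2 -5 9/2 8 -7 W
1 8/13 8 -8/13 108/13 9 -7 S
2 20/29 20/29 -20/29 30/29 9 -8 E
3 40/13 8/17 -40/13 444/221 10 -8 N
4 5/4 2 -5/4 21/8 10 -9 W
5 40/73 40/13 -40/73 3180/949 9 -9 S
6 4/5 20/37 -4/5 174/185 9 -10 E
final 10 -10 N

n=0: pose=(8,-7,W); sL=5, sR=2; mL=-5, mR=9/2; mL+mR=-1/2 → advance -1; mR−mL=19/2 → turn +1·90°
n=1: pose=(9,-7,S); sL=8/13, sR=8; mL=-8/13, mR=108/13; mL+mR=100/13 → advance +1; mR−mL=116/13 → turn +1·90°
n=2: pose=(9,-8,E); sL=20/29, sR=20/29; mL=-20/29, mR=30/29; mL+mR=10/29 → advance +1; mR−mL=50/29 → turn +1·90°
n=3: pose=(10,-8,N); sL=40/13, sR=8/17; mL=-40/13, mR=444/221; mL+mR=-236/221 → advance -1; mR−mL=1124/221 → turn +1·90°
n=4: pose=(10,-9,W); sL=5/4, sR=2; mL=-5/4, mR=21/8; mL+mR=11/8 → advance +1; mR−mL=31/8 → turn +1·90°
n=5: pose=(9,-9,S); sL=40/73, sR=40/13; mL=-40/73, mR=3180/949; mL+mR=2660/949 → advance +1; mR−mL=3700/949 → turn +1·90°
n=6: pose=(9,-10,E); sL=4/5, sR=20/37; mL=-4/5, mR=174/185; mL+mR=26/185 → advance +1; mR−mL=322/185 → turn +1·90°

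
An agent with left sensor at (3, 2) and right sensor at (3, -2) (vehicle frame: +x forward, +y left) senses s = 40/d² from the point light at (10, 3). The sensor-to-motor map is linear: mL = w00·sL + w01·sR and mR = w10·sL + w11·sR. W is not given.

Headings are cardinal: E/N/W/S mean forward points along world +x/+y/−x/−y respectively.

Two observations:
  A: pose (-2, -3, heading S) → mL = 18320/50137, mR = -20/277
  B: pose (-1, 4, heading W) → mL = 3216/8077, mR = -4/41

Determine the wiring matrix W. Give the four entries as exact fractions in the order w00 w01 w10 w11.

1 1 0 -1/2

obs A: pose=(-2,-3,S) → sL=40/181, sR=40/277, mL=18320/50137, mR=-20/277
obs B: pose=(-1,4,W) → sL=40/197, sR=8/41, mL=3216/8077, mR=-4/41
sensor matrix S = [[40/181, 40/277], [40/197, 8/41]]; det S = 5588480/404956549
solve [mL_A; mL_B] = S·[w00; w01] and [mR_A; mR_B] = S·[w10; w11]:
  w00 = 1, w01 = 1, w10 = 0, w11 = -1/2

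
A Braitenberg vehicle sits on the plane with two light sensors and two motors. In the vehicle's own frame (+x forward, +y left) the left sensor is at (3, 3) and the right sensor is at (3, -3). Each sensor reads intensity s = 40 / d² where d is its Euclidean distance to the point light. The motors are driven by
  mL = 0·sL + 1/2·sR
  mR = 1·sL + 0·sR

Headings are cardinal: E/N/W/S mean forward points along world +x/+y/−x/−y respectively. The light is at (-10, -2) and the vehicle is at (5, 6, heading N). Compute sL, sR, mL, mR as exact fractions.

8/53 8/89 4/89 8/53

left sensor world pos  = (2, 9); dL² = 265
right sensor world pos = (8, 9); dR² = 445
sL = 40/265 = 8/53
sR = 40/445 = 8/89
mL = 0·sL + 1/2·sR = 4/89
mR = 1·sL + 0·sR = 8/53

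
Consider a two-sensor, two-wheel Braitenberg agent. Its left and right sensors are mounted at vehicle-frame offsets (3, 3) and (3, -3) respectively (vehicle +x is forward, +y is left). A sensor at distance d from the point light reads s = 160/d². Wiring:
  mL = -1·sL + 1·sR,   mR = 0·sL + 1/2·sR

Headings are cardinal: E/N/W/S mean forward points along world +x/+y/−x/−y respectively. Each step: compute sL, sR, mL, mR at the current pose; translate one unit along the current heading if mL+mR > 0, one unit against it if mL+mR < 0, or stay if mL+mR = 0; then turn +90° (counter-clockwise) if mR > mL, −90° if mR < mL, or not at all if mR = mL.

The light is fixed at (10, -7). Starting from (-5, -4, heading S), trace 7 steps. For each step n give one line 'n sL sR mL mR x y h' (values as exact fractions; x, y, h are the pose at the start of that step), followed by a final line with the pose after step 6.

n=0: pose=(-5,-4,S); sL=10/9, sR=40/81; mL=-50/81, mR=20/81; mL+mR=-10/27 → advance -1; mR−mL=70/81 → turn +1·90°
n=1: pose=(-5,-3,E); sL=160/193, sR=32/29; mL=1536/5597, mR=16/29; mL+mR=4624/5597 → advance +1; mR−mL=1552/5597 → turn +1·90°
n=2: pose=(-4,-3,N); sL=80/169, sR=16/17; mL=1344/2873, mR=8/17; mL+mR=2696/2873 → advance +1; mR−mL=8/2873 → turn +1·90°
n=3: pose=(-4,-2,W); sL=160/293, sR=160/353; mL=-9600/103429, mR=80/353; mL+mR=13840/103429 → advance +1; mR−mL=33040/103429 → turn +1·90°
n=4: pose=(-5,-2,S); sL=40/37, sR=20/41; mL=-900/1517, mR=10/41; mL+mR=-530/1517 → advance -1; mR−mL=1270/1517 → turn +1·90°
n=5: pose=(-5,-1,E); sL=32/45, sR=160/153; mL=256/765, mR=80/153; mL+mR=656/765 → advance +1; mR−mL=16/85 → turn +1·90°
n=6: pose=(-4,-1,N); sL=16/37, sR=80/101; mL=1344/3737, mR=40/101; mL+mR=2824/3737 → advance +1; mR−mL=136/3737 → turn +1·90°

0 10/9 40/81 -50/81 20/81 -5 -4 S
1 160/193 32/29 1536/5597 16/29 -5 -3 E
2 80/169 16/17 1344/2873 8/17 -4 -3 N
3 160/293 160/353 -9600/103429 80/353 -4 -2 W
4 40/37 20/41 -900/1517 10/41 -5 -2 S
5 32/45 160/153 256/765 80/153 -5 -1 E
6 16/37 80/101 1344/3737 40/101 -4 -1 N
final -4 0 W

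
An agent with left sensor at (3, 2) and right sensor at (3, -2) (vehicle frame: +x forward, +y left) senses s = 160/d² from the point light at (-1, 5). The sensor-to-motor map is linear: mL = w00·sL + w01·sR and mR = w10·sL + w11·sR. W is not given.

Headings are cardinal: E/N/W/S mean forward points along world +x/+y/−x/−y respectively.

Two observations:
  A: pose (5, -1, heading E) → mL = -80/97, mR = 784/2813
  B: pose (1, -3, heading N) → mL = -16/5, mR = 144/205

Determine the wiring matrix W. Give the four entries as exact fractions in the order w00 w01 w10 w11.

obs A: pose=(5,-1,E) → sL=160/97, sR=32/29, mL=-80/97, mR=784/2813
obs B: pose=(1,-3,N) → sL=32/5, sR=160/41, mL=-16/5, mR=144/205
sensor matrix S = [[160/97, 32/29], [32/5, 160/41]]; det S = -360448/576665
solve [mL_A; mL_B] = S·[w00; w01] and [mR_A; mR_B] = S·[w10; w11]:
  w00 = -1/2, w01 = 0, w10 = -1/2, w11 = 1

-1/2 0 -1/2 1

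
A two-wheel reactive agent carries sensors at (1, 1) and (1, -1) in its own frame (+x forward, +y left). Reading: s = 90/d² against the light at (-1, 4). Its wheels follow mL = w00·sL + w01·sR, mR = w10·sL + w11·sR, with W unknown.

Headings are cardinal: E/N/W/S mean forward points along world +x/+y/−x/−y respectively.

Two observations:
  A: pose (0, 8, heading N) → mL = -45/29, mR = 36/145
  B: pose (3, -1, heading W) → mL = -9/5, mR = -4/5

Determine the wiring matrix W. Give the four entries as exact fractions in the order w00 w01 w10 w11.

obs A: pose=(0,8,N) → sL=18/5, sR=90/29, mL=-45/29, mR=36/145
obs B: pose=(3,-1,W) → sL=2, sR=18/5, mL=-9/5, mR=-4/5
sensor matrix S = [[18/5, 90/29], [2, 18/5]]; det S = 4896/725
solve [mL_A; mL_B] = S·[w00; w01] and [mR_A; mR_B] = S·[w10; w11]:
  w00 = 0, w01 = -1/2, w10 = 1/2, w11 = -1/2

0 -1/2 1/2 -1/2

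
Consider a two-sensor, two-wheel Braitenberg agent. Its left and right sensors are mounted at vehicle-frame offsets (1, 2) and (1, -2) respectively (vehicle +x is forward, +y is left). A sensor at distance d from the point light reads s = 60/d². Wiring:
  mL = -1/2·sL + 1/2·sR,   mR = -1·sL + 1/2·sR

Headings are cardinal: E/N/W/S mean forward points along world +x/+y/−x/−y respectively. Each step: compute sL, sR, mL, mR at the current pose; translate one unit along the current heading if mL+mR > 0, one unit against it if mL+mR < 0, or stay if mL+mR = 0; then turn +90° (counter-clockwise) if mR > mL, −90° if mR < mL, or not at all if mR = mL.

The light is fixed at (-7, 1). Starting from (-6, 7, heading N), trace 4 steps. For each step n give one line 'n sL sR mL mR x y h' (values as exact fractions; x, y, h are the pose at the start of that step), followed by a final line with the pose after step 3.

n=0: pose=(-6,7,N); sL=6/5, sR=30/29; mL=-12/145, mR=-99/145; mL+mR=-111/145 → advance -1; mR−mL=-3/5 → turn -1·90°
n=1: pose=(-6,6,E); sL=60/53, sR=60/13; mL=1200/689, mR=810/689; mL+mR=2010/689 → advance +1; mR−mL=-30/53 → turn -1·90°
n=2: pose=(-5,6,S); sL=15/8, sR=15/4; mL=15/16, mR=0; mL+mR=15/16 → advance +1; mR−mL=-15/16 → turn -1·90°
n=3: pose=(-5,5,W); sL=12, sR=60/37; mL=-192/37, mR=-414/37; mL+mR=-606/37 → advance -1; mR−mL=-6 → turn -1·90°

0 6/5 30/29 -12/145 -99/145 -6 7 N
1 60/53 60/13 1200/689 810/689 -6 6 E
2 15/8 15/4 15/16 0 -5 6 S
3 12 60/37 -192/37 -414/37 -5 5 W
final -4 5 N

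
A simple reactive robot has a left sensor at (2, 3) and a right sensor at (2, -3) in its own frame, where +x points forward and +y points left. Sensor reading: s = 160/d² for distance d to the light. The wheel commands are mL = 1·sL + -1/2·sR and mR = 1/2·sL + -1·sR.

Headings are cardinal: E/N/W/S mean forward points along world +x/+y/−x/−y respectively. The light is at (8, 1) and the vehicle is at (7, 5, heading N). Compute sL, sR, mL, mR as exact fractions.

left sensor world pos  = (4, 7); dL² = 52
right sensor world pos = (10, 7); dR² = 40
sL = 160/52 = 40/13
sR = 160/40 = 4
mL = 1·sL + -1/2·sR = 14/13
mR = 1/2·sL + -1·sR = -32/13

40/13 4 14/13 -32/13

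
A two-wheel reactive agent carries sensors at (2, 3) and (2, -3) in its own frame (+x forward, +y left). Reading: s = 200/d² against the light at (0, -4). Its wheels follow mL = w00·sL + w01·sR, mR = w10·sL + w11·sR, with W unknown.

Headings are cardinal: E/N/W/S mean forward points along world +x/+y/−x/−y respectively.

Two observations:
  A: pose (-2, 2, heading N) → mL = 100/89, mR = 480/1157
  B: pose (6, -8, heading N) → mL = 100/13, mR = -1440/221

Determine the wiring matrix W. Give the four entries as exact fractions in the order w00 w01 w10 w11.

obs A: pose=(-2,2,N) → sL=200/89, sR=40/13, mL=100/89, mR=480/1157
obs B: pose=(6,-8,N) → sL=200/13, sR=40/17, mL=100/13, mR=-1440/221
sensor matrix S = [[200/89, 40/13], [200/13, 40/17]]; det S = -10752000/255697
solve [mL_A; mL_B] = S·[w00; w01] and [mR_A; mR_B] = S·[w10; w11]:
  w00 = 1/2, w01 = 0, w10 = -1/2, w11 = 1/2

1/2 0 -1/2 1/2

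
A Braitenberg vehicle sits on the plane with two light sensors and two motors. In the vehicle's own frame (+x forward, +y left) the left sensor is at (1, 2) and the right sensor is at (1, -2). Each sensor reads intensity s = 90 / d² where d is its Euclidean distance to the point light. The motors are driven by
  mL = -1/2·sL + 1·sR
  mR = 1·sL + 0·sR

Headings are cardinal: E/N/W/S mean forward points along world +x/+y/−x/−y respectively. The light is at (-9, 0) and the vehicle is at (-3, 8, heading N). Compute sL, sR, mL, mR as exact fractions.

90/97 18/29 441/2813 90/97

left sensor world pos  = (-5, 9); dL² = 97
right sensor world pos = (-1, 9); dR² = 145
sL = 90/97 = 90/97
sR = 90/145 = 18/29
mL = -1/2·sL + 1·sR = 441/2813
mR = 1·sL + 0·sR = 90/97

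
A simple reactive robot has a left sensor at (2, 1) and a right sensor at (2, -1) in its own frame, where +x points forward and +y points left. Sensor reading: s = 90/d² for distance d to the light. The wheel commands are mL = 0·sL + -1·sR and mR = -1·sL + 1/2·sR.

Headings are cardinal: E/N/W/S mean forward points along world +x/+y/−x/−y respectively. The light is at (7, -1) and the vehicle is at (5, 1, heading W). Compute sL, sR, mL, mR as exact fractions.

left sensor world pos  = (3, 0); dL² = 17
right sensor world pos = (3, 2); dR² = 25
sL = 90/17 = 90/17
sR = 90/25 = 18/5
mL = 0·sL + -1·sR = -18/5
mR = -1·sL + 1/2·sR = -297/85

90/17 18/5 -18/5 -297/85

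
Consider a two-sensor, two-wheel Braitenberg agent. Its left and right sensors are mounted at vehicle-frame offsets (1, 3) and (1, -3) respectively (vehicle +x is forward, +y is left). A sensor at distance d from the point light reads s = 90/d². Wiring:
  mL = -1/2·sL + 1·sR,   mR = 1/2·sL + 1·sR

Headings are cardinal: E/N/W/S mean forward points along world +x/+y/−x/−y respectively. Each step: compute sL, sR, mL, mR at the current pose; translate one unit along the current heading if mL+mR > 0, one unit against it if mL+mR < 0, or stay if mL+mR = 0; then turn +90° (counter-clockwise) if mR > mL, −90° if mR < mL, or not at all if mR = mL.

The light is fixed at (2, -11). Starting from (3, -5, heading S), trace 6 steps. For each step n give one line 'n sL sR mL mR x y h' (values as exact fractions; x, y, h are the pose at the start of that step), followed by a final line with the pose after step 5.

0 90/41 90/29 2385/1189 4995/1189 3 -5 S
1 45/34 45/4 180/17 405/34 3 -6 E
2 90/37 90/61 585/2257 6075/2257 4 -6 N
3 9 45/41 -279/82 459/82 4 -5 W
4 90/41 90/29 2385/1189 4995/1189 3 -5 S
5 45/34 45/4 180/17 405/34 3 -6 E
final 4 -6 N

n=0: pose=(3,-5,S); sL=90/41, sR=90/29; mL=2385/1189, mR=4995/1189; mL+mR=180/29 → advance +1; mR−mL=90/41 → turn +1·90°
n=1: pose=(3,-6,E); sL=45/34, sR=45/4; mL=180/17, mR=405/34; mL+mR=45/2 → advance +1; mR−mL=45/34 → turn +1·90°
n=2: pose=(4,-6,N); sL=90/37, sR=90/61; mL=585/2257, mR=6075/2257; mL+mR=180/61 → advance +1; mR−mL=90/37 → turn +1·90°
n=3: pose=(4,-5,W); sL=9, sR=45/41; mL=-279/82, mR=459/82; mL+mR=90/41 → advance +1; mR−mL=9 → turn +1·90°
n=4: pose=(3,-5,S); sL=90/41, sR=90/29; mL=2385/1189, mR=4995/1189; mL+mR=180/29 → advance +1; mR−mL=90/41 → turn +1·90°
n=5: pose=(3,-6,E); sL=45/34, sR=45/4; mL=180/17, mR=405/34; mL+mR=45/2 → advance +1; mR−mL=45/34 → turn +1·90°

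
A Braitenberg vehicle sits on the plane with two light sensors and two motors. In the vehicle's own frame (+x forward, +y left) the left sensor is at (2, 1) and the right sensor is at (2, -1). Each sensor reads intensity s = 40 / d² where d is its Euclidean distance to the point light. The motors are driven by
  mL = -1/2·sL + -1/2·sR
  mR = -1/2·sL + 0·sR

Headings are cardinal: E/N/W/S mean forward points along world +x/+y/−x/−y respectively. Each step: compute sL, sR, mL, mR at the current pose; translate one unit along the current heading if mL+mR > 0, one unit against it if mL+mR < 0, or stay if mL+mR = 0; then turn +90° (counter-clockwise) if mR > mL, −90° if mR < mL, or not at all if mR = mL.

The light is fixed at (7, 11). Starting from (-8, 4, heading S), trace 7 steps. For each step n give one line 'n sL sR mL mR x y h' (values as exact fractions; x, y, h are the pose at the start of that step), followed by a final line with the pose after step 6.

n=0: pose=(-8,4,S); sL=40/277, sR=40/337; mL=-12280/93349, mR=-20/277; mL+mR=-19020/93349 → advance -1; mR−mL=20/337 → turn +1·90°
n=1: pose=(-8,5,E); sL=20/97, sR=20/109; mL=-2060/10573, mR=-10/97; mL+mR=-3150/10573 → advance -1; mR−mL=10/109 → turn +1·90°
n=2: pose=(-9,5,N); sL=8/61, sR=40/241; mL=-2184/14701, mR=-4/61; mL+mR=-3148/14701 → advance -1; mR−mL=20/241 → turn +1·90°
n=3: pose=(-9,4,W); sL=10/97, sR=1/9; mL=-187/1746, mR=-5/97; mL+mR=-277/1746 → advance -1; mR−mL=1/18 → turn +1·90°
n=4: pose=(-8,4,S); sL=40/277, sR=40/337; mL=-12280/93349, mR=-20/277; mL+mR=-19020/93349 → advance -1; mR−mL=20/337 → turn +1·90°
n=5: pose=(-8,5,E); sL=20/97, sR=20/109; mL=-2060/10573, mR=-10/97; mL+mR=-3150/10573 → advance -1; mR−mL=10/109 → turn +1·90°
n=6: pose=(-9,5,N); sL=8/61, sR=40/241; mL=-2184/14701, mR=-4/61; mL+mR=-3148/14701 → advance -1; mR−mL=20/241 → turn +1·90°

0 40/277 40/337 -12280/93349 -20/277 -8 4 S
1 20/97 20/109 -2060/10573 -10/97 -8 5 E
2 8/61 40/241 -2184/14701 -4/61 -9 5 N
3 10/97 1/9 -187/1746 -5/97 -9 4 W
4 40/277 40/337 -12280/93349 -20/277 -8 4 S
5 20/97 20/109 -2060/10573 -10/97 -8 5 E
6 8/61 40/241 -2184/14701 -4/61 -9 5 N
final -9 4 W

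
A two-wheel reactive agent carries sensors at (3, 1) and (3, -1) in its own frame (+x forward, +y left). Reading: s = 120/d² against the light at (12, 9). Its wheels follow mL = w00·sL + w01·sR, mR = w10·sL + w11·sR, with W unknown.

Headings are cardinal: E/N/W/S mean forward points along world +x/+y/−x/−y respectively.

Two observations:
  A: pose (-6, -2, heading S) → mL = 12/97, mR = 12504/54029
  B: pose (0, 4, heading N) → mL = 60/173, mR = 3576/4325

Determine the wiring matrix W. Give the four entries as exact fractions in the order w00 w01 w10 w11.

1/2 0 1/2 1/2

obs A: pose=(-6,-2,S) → sL=24/97, sR=120/557, mL=12/97, mR=12504/54029
obs B: pose=(0,4,N) → sL=120/173, sR=24/25, mL=60/173, mR=3576/4325
sensor matrix S = [[24/97, 120/557], [120/173, 24/25]]; det S = 20583936/233675425
solve [mL_A; mL_B] = S·[w00; w01] and [mR_A; mR_B] = S·[w10; w11]:
  w00 = 1/2, w01 = 0, w10 = 1/2, w11 = 1/2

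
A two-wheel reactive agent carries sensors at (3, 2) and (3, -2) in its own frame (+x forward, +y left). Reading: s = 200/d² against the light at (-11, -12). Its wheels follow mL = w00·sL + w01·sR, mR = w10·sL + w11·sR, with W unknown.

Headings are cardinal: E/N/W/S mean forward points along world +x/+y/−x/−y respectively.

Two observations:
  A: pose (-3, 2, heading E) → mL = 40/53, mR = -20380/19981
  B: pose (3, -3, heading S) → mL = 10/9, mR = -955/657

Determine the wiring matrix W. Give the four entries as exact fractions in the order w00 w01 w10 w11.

obs A: pose=(-3,2,E) → sL=200/377, sR=40/53, mL=40/53, mR=-20380/19981
obs B: pose=(3,-3,S) → sL=50/73, sR=10/9, mL=10/9, mR=-955/657
sensor matrix S = [[200/377, 40/53], [50/73, 10/9]]; det S = 952000/13127517
solve [mL_A; mL_B] = S·[w00; w01] and [mR_A; mR_B] = S·[w10; w11]:
  w00 = 0, w01 = 1, w10 = -1/2, w11 = -1

0 1 -1/2 -1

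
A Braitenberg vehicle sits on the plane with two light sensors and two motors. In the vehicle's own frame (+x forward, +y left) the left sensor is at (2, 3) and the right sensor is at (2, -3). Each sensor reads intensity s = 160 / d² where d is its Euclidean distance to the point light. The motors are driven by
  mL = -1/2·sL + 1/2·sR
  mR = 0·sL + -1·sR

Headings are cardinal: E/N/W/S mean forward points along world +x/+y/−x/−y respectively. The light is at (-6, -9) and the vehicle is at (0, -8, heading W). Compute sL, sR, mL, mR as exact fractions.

left sensor world pos  = (-2, -11); dL² = 20
right sensor world pos = (-2, -5); dR² = 32
sL = 160/20 = 8
sR = 160/32 = 5
mL = -1/2·sL + 1/2·sR = -3/2
mR = 0·sL + -1·sR = -5

8 5 -3/2 -5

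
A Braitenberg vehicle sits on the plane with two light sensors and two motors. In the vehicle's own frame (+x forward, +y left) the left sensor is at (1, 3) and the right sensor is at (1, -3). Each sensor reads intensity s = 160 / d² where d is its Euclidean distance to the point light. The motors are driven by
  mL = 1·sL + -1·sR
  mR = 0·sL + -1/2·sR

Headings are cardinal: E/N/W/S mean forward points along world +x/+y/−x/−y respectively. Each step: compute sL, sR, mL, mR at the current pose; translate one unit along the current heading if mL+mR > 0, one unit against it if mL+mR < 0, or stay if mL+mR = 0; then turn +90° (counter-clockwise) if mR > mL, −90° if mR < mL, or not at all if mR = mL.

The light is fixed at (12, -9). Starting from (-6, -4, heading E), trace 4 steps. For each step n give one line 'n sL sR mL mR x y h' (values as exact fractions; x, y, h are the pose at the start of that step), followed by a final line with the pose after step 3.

n=0: pose=(-6,-4,E); sL=160/353, sR=160/293; mL=-9600/103429, mR=-80/293; mL+mR=-37840/103429 → advance -1; mR−mL=-18640/103429 → turn -1·90°
n=1: pose=(-7,-4,S); sL=10/17, sR=8/25; mL=114/425, mR=-4/25; mL+mR=46/425 → advance +1; mR−mL=-182/425 → turn -1·90°
n=2: pose=(-7,-5,W); sL=160/401, sR=160/449; mL=7680/180049, mR=-80/449; mL+mR=-24400/180049 → advance -1; mR−mL=-39760/180049 → turn -1·90°
n=3: pose=(-6,-5,N); sL=80/233, sR=16/25; mL=-1728/5825, mR=-8/25; mL+mR=-3592/5825 → advance -1; mR−mL=-136/5825 → turn -1·90°

0 160/353 160/293 -9600/103429 -80/293 -6 -4 E
1 10/17 8/25 114/425 -4/25 -7 -4 S
2 160/401 160/449 7680/180049 -80/449 -7 -5 W
3 80/233 16/25 -1728/5825 -8/25 -6 -5 N
final -6 -6 E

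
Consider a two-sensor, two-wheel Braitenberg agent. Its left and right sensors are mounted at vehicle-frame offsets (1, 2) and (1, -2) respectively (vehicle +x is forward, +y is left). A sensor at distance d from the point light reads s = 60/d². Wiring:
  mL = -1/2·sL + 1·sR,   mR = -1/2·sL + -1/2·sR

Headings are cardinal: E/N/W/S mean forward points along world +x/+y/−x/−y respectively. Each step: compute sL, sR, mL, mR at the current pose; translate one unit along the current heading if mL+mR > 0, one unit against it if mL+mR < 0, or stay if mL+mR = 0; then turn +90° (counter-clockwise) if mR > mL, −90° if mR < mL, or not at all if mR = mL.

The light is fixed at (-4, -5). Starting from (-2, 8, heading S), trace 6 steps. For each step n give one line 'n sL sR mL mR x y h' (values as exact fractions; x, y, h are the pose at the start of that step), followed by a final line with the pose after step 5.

n=0: pose=(-2,8,S); sL=3/8, sR=5/12; mL=11/48, mR=-19/48; mL+mR=-1/6 → advance -1; mR−mL=-5/8 → turn -1·90°
n=1: pose=(-2,9,W); sL=12/29, sR=60/257; mL=198/7453, mR=-2412/7453; mL+mR=-2214/7453 → advance -1; mR−mL=-90/257 → turn -1·90°
n=2: pose=(-1,9,N); sL=30/113, sR=6/25; mL=303/2825, mR=-714/2825; mL+mR=-411/2825 → advance -1; mR−mL=-9/25 → turn -1·90°
n=3: pose=(-1,8,E); sL=60/241, sR=60/137; mL=10350/33017, mR=-11340/33017; mL+mR=-990/33017 → advance -1; mR−mL=-90/137 → turn -1·90°
n=4: pose=(-2,8,S); sL=3/8, sR=5/12; mL=11/48, mR=-19/48; mL+mR=-1/6 → advance -1; mR−mL=-5/8 → turn -1·90°
n=5: pose=(-2,9,W); sL=12/29, sR=60/257; mL=198/7453, mR=-2412/7453; mL+mR=-2214/7453 → advance -1; mR−mL=-90/257 → turn -1·90°

0 3/8 5/12 11/48 -19/48 -2 8 S
1 12/29 60/257 198/7453 -2412/7453 -2 9 W
2 30/113 6/25 303/2825 -714/2825 -1 9 N
3 60/241 60/137 10350/33017 -11340/33017 -1 8 E
4 3/8 5/12 11/48 -19/48 -2 8 S
5 12/29 60/257 198/7453 -2412/7453 -2 9 W
final -1 9 N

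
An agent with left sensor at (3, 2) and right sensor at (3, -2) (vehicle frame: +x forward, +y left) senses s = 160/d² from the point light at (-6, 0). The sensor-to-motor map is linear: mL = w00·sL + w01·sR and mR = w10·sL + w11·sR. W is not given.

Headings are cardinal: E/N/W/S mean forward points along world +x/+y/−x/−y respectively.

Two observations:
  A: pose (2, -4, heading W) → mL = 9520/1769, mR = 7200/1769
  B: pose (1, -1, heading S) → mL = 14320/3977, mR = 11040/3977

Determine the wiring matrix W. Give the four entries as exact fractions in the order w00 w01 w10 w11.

1 1/2 1/2 1/2

obs A: pose=(2,-4,W) → sL=160/61, sR=160/29, mL=9520/1769, mR=7200/1769
obs B: pose=(1,-1,S) → sL=160/97, sR=160/41, mL=14320/3977, mR=11040/3977
sensor matrix S = [[160/61, 160/29], [160/97, 160/41]]; det S = 7987200/7035313
solve [mL_A; mL_B] = S·[w00; w01] and [mR_A; mR_B] = S·[w10; w11]:
  w00 = 1, w01 = 1/2, w10 = 1/2, w11 = 1/2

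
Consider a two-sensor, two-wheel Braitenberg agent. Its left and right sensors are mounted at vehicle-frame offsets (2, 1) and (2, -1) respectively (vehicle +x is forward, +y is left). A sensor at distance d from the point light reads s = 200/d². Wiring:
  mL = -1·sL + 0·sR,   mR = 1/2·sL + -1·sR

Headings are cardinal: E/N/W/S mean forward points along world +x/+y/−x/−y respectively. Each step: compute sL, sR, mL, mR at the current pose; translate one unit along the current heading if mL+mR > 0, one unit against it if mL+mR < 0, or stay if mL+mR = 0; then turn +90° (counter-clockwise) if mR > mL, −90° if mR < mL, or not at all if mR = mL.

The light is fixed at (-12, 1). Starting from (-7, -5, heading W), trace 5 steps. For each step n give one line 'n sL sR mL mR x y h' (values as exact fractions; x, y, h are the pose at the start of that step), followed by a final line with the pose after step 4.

0 100/29 100/17 -100/29 -2050/493 -7 -5 W
1 200/41 40/13 -200/41 -340/533 -6 -5 N
2 5/2 50/13 -5/2 -135/52 -6 -6 W
3 200/61 200/89 -200/61 -3300/5429 -5 -6 N
4 100/53 100/37 -100/53 -3450/1961 -5 -7 W
final -4 -7 S

n=0: pose=(-7,-5,W); sL=100/29, sR=100/17; mL=-100/29, mR=-2050/493; mL+mR=-3750/493 → advance -1; mR−mL=-350/493 → turn -1·90°
n=1: pose=(-6,-5,N); sL=200/41, sR=40/13; mL=-200/41, mR=-340/533; mL+mR=-2940/533 → advance -1; mR−mL=2260/533 → turn +1·90°
n=2: pose=(-6,-6,W); sL=5/2, sR=50/13; mL=-5/2, mR=-135/52; mL+mR=-265/52 → advance -1; mR−mL=-5/52 → turn -1·90°
n=3: pose=(-5,-6,N); sL=200/61, sR=200/89; mL=-200/61, mR=-3300/5429; mL+mR=-21100/5429 → advance -1; mR−mL=14500/5429 → turn +1·90°
n=4: pose=(-5,-7,W); sL=100/53, sR=100/37; mL=-100/53, mR=-3450/1961; mL+mR=-7150/1961 → advance -1; mR−mL=250/1961 → turn +1·90°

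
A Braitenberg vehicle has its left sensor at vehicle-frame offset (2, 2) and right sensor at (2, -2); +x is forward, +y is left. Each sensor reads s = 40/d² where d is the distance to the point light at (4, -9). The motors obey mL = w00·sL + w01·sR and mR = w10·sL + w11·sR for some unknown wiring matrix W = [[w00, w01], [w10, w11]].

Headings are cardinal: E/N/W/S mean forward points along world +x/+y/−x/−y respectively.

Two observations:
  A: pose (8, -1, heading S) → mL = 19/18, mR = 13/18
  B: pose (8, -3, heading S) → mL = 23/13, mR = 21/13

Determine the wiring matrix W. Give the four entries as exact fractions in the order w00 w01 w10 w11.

1 1/2 -1/2 1

obs A: pose=(8,-1,S) → sL=5/9, sR=1, mL=19/18, mR=13/18
obs B: pose=(8,-3,S) → sL=10/13, sR=2, mL=23/13, mR=21/13
sensor matrix S = [[5/9, 1], [10/13, 2]]; det S = 40/117
solve [mL_A; mL_B] = S·[w00; w01] and [mR_A; mR_B] = S·[w10; w11]:
  w00 = 1, w01 = 1/2, w10 = -1/2, w11 = 1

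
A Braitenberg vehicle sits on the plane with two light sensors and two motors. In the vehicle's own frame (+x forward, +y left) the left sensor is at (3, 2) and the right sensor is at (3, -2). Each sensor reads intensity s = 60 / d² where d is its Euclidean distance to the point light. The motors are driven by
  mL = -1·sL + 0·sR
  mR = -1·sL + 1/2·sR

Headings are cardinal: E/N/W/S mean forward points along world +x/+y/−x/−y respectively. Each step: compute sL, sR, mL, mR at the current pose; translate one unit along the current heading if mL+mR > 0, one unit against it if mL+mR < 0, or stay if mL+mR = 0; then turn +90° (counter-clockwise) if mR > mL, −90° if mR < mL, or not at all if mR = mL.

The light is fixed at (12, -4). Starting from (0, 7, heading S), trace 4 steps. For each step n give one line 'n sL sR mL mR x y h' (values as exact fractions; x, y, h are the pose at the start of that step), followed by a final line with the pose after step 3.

n=0: pose=(0,7,S); sL=15/41, sR=3/13; mL=-15/41, mR=-267/1066; mL+mR=-657/1066 → advance -1; mR−mL=3/26 → turn +1·90°
n=1: pose=(0,8,E); sL=60/277, sR=60/181; mL=-60/277, mR=-2550/50137; mL+mR=-13410/50137 → advance -1; mR−mL=30/181 → turn +1·90°
n=2: pose=(-1,8,N); sL=2/15, sR=30/173; mL=-2/15, mR=-121/2595; mL+mR=-467/2595 → advance -1; mR−mL=15/173 → turn +1·90°
n=3: pose=(-1,7,W); sL=60/337, sR=12/85; mL=-60/337, mR=-3078/28645; mL+mR=-8178/28645 → advance -1; mR−mL=6/85 → turn +1·90°

0 15/41 3/13 -15/41 -267/1066 0 7 S
1 60/277 60/181 -60/277 -2550/50137 0 8 E
2 2/15 30/173 -2/15 -121/2595 -1 8 N
3 60/337 12/85 -60/337 -3078/28645 -1 7 W
final 0 7 S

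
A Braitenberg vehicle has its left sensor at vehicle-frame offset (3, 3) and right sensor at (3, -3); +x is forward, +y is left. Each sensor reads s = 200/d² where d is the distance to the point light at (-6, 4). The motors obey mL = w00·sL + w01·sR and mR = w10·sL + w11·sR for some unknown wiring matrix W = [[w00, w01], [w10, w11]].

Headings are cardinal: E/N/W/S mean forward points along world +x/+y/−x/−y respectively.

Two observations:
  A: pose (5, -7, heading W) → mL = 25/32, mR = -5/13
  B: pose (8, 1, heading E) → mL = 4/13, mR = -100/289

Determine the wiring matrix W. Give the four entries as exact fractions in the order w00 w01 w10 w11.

0 1/2 -1/2 0

obs A: pose=(5,-7,W) → sL=10/13, sR=25/16, mL=25/32, mR=-5/13
obs B: pose=(8,1,E) → sL=200/289, sR=8/13, mL=4/13, mR=-100/289
sensor matrix S = [[10/13, 25/16], [200/289, 8/13]]; det S = -59385/97682
solve [mL_A; mL_B] = S·[w00; w01] and [mR_A; mR_B] = S·[w10; w11]:
  w00 = 0, w01 = 1/2, w10 = -1/2, w11 = 0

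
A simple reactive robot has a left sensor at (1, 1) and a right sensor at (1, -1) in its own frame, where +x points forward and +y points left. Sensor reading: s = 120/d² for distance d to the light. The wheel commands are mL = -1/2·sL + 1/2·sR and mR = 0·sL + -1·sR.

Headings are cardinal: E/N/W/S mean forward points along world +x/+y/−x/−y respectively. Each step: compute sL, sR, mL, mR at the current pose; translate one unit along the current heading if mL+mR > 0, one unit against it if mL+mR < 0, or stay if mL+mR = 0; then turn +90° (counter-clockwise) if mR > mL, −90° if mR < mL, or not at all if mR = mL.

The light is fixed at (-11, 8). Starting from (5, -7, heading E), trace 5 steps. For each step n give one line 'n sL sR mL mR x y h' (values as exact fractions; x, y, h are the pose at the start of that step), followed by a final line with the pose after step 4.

0 24/97 24/109 -144/10573 -24/109 5 -7 E
1 15/64 30/113 225/14464 -30/113 4 -7 S
2 120/421 24/73 672/30733 -24/73 4 -6 W
3 60/197 60/229 -960/45113 -60/229 5 -6 N
4 24/97 24/109 -144/10573 -24/109 5 -7 E
final 4 -7 S

n=0: pose=(5,-7,E); sL=24/97, sR=24/109; mL=-144/10573, mR=-24/109; mL+mR=-2472/10573 → advance -1; mR−mL=-2184/10573 → turn -1·90°
n=1: pose=(4,-7,S); sL=15/64, sR=30/113; mL=225/14464, mR=-30/113; mL+mR=-3615/14464 → advance -1; mR−mL=-4065/14464 → turn -1·90°
n=2: pose=(4,-6,W); sL=120/421, sR=24/73; mL=672/30733, mR=-24/73; mL+mR=-9432/30733 → advance -1; mR−mL=-10776/30733 → turn -1·90°
n=3: pose=(5,-6,N); sL=60/197, sR=60/229; mL=-960/45113, mR=-60/229; mL+mR=-12780/45113 → advance -1; mR−mL=-10860/45113 → turn -1·90°
n=4: pose=(5,-7,E); sL=24/97, sR=24/109; mL=-144/10573, mR=-24/109; mL+mR=-2472/10573 → advance -1; mR−mL=-2184/10573 → turn -1·90°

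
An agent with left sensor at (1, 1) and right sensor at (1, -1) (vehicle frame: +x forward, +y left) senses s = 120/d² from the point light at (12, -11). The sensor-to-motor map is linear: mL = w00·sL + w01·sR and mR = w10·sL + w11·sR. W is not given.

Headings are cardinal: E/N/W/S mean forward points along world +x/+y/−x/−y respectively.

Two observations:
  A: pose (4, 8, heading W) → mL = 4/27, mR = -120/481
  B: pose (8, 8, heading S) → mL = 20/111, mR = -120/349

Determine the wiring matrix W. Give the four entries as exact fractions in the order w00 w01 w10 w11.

1/2 0 0 -1

obs A: pose=(4,8,W) → sL=8/27, sR=120/481, mL=4/27, mR=-120/481
obs B: pose=(8,8,S) → sL=40/111, sR=120/349, mL=20/111, mR=-120/349
sensor matrix S = [[8/27, 120/481], [40/111, 120/349]]; det S = 669440/55900377
solve [mL_A; mL_B] = S·[w00; w01] and [mR_A; mR_B] = S·[w10; w11]:
  w00 = 1/2, w01 = 0, w10 = 0, w11 = -1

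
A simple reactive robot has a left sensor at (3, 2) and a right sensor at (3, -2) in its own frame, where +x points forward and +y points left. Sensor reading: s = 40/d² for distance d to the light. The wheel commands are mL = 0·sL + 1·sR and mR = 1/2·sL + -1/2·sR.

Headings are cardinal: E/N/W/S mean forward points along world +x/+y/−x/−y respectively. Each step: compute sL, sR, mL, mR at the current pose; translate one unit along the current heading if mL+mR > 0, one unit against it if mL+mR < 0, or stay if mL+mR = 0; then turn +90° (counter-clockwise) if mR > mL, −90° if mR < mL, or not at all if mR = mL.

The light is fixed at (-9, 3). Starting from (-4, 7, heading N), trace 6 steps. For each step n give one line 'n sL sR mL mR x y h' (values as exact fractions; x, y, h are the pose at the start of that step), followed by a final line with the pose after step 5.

0 20/29 20/49 20/49 200/1421 -4 7 N
1 40/113 40/73 40/73 -800/8249 -4 8 E
2 10/17 2 2 -12/17 -3 8 S
3 40/13 8/9 8/9 128/117 -3 7 W
4 4/5 4 4 -8/5 -4 7 S
5 8 40/29 40/29 96/29 -4 6 W
final -5 6 S

n=0: pose=(-4,7,N); sL=20/29, sR=20/49; mL=20/49, mR=200/1421; mL+mR=780/1421 → advance +1; mR−mL=-380/1421 → turn -1·90°
n=1: pose=(-4,8,E); sL=40/113, sR=40/73; mL=40/73, mR=-800/8249; mL+mR=3720/8249 → advance +1; mR−mL=-5320/8249 → turn -1·90°
n=2: pose=(-3,8,S); sL=10/17, sR=2; mL=2, mR=-12/17; mL+mR=22/17 → advance +1; mR−mL=-46/17 → turn -1·90°
n=3: pose=(-3,7,W); sL=40/13, sR=8/9; mL=8/9, mR=128/117; mL+mR=232/117 → advance +1; mR−mL=8/39 → turn +1·90°
n=4: pose=(-4,7,S); sL=4/5, sR=4; mL=4, mR=-8/5; mL+mR=12/5 → advance +1; mR−mL=-28/5 → turn -1·90°
n=5: pose=(-4,6,W); sL=8, sR=40/29; mL=40/29, mR=96/29; mL+mR=136/29 → advance +1; mR−mL=56/29 → turn +1·90°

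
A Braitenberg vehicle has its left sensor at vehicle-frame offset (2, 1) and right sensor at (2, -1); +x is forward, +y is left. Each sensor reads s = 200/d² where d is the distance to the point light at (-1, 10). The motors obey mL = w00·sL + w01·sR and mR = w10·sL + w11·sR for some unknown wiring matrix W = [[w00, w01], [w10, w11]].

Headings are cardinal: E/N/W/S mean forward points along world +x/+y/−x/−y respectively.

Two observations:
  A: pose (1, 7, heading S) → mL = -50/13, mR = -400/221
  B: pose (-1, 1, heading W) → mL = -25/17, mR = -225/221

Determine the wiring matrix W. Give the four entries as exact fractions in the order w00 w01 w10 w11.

0 -1/2 1 -1

obs A: pose=(1,7,S) → sL=100/17, sR=100/13, mL=-50/13, mR=-400/221
obs B: pose=(-1,1,W) → sL=25/13, sR=50/17, mL=-25/17, mR=-225/221
sensor matrix S = [[100/17, 100/13], [25/13, 50/17]]; det S = 122500/48841
solve [mL_A; mL_B] = S·[w00; w01] and [mR_A; mR_B] = S·[w10; w11]:
  w00 = 0, w01 = -1/2, w10 = 1, w11 = -1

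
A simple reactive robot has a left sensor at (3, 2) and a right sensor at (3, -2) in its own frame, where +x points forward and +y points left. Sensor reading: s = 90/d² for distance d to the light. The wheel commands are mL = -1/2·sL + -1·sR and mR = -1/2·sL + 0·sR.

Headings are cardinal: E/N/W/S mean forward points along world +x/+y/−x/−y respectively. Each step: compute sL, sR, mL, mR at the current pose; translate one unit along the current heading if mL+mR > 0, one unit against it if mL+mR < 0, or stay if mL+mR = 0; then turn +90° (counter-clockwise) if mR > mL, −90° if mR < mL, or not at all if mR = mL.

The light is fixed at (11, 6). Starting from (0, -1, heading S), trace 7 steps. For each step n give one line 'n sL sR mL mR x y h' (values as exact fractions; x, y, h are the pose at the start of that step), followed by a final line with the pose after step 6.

0 90/181 90/269 -28395/48689 -45/181 0 -1 S
1 9/8 45/64 -81/64 -9/16 0 0 E
2 18/41 90/109 -4671/4469 -9/41 -1 0 N
3 5/17 9/25 -431/850 -5/34 -1 -1 W
4 90/181 90/269 -28395/48689 -45/181 0 -1 S
5 9/8 45/64 -81/64 -9/16 0 0 E
6 18/41 90/109 -4671/4469 -9/41 -1 0 N
final -1 -1 W

n=0: pose=(0,-1,S); sL=90/181, sR=90/269; mL=-28395/48689, mR=-45/181; mL+mR=-40500/48689 → advance -1; mR−mL=90/269 → turn +1·90°
n=1: pose=(0,0,E); sL=9/8, sR=45/64; mL=-81/64, mR=-9/16; mL+mR=-117/64 → advance -1; mR−mL=45/64 → turn +1·90°
n=2: pose=(-1,0,N); sL=18/41, sR=90/109; mL=-4671/4469, mR=-9/41; mL+mR=-5652/4469 → advance -1; mR−mL=90/109 → turn +1·90°
n=3: pose=(-1,-1,W); sL=5/17, sR=9/25; mL=-431/850, mR=-5/34; mL+mR=-278/425 → advance -1; mR−mL=9/25 → turn +1·90°
n=4: pose=(0,-1,S); sL=90/181, sR=90/269; mL=-28395/48689, mR=-45/181; mL+mR=-40500/48689 → advance -1; mR−mL=90/269 → turn +1·90°
n=5: pose=(0,0,E); sL=9/8, sR=45/64; mL=-81/64, mR=-9/16; mL+mR=-117/64 → advance -1; mR−mL=45/64 → turn +1·90°
n=6: pose=(-1,0,N); sL=18/41, sR=90/109; mL=-4671/4469, mR=-9/41; mL+mR=-5652/4469 → advance -1; mR−mL=90/109 → turn +1·90°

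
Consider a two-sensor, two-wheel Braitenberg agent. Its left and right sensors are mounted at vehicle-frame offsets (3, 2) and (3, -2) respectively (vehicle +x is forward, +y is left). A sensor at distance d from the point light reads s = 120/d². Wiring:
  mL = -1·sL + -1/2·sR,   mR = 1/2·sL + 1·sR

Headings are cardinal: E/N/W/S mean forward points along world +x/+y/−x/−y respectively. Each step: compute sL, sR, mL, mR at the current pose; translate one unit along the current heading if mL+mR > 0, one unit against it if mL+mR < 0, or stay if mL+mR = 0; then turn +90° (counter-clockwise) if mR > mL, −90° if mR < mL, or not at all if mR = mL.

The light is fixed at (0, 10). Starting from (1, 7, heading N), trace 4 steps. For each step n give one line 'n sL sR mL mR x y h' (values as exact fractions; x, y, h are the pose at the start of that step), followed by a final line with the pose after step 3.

n=0: pose=(1,7,N); sL=120, sR=40/3; mL=-380/3, mR=220/3; mL+mR=-160/3 → advance -1; mR−mL=200 → turn +1·90°
n=1: pose=(1,6,W); sL=3, sR=15; mL=-21/2, mR=33/2; mL+mR=6 → advance +1; mR−mL=27 → turn +1·90°
n=2: pose=(0,6,S); sL=120/53, sR=120/53; mL=-180/53, mR=180/53; mL+mR=0 → advance +0; mR−mL=360/53 → turn +1·90°
n=3: pose=(0,6,E); sL=120/13, sR=8/3; mL=-412/39, mR=284/39; mL+mR=-128/39 → advance -1; mR−mL=232/13 → turn +1·90°

0 120 40/3 -380/3 220/3 1 7 N
1 3 15 -21/2 33/2 1 6 W
2 120/53 120/53 -180/53 180/53 0 6 S
3 120/13 8/3 -412/39 284/39 0 6 E
final -1 6 N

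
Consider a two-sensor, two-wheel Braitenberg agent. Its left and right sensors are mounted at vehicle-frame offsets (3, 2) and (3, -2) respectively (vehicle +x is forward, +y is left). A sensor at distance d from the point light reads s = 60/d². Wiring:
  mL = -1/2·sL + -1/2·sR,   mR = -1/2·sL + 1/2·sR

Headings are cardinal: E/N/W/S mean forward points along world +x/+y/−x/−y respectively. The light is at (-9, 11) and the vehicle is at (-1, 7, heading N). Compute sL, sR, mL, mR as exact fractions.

left sensor world pos  = (-3, 10); dL² = 37
right sensor world pos = (1, 10); dR² = 101
sL = 60/37 = 60/37
sR = 60/101 = 60/101
mL = -1/2·sL + -1/2·sR = -4140/3737
mR = -1/2·sL + 1/2·sR = -1920/3737

60/37 60/101 -4140/3737 -1920/3737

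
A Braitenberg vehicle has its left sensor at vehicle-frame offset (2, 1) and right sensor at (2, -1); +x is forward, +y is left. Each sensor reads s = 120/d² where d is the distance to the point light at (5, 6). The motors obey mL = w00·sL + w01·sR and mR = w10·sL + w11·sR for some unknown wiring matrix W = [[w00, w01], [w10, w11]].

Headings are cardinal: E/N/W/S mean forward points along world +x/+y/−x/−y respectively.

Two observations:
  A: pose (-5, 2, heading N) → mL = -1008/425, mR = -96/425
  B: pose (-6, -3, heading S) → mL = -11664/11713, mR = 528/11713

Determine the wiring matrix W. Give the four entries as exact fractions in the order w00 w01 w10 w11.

obs A: pose=(-5,2,N) → sL=24/25, sR=24/17, mL=-1008/425, mR=-96/425
obs B: pose=(-6,-3,S) → sL=120/221, sR=24/53, mL=-11664/11713, mR=528/11713
sensor matrix S = [[24/25, 24/17], [120/221, 24/53]]; det S = -1651968/4978025
solve [mL_A; mL_B] = S·[w00; w01] and [mR_A; mR_B] = S·[w10; w11]:
  w00 = -1, w01 = -1, w10 = 1/2, w11 = -1/2

-1 -1 1/2 -1/2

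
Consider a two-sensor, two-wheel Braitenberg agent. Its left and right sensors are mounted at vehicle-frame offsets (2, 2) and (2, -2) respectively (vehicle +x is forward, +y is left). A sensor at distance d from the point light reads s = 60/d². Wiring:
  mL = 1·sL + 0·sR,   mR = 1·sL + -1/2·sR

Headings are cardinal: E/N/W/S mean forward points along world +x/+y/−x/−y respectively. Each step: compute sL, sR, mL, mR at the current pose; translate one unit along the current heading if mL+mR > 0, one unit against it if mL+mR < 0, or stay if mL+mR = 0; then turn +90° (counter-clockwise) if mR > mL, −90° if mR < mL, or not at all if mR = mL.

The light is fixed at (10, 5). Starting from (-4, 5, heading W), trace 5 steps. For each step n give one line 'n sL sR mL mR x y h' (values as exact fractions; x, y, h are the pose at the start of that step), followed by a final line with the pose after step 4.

n=0: pose=(-4,5,W); sL=3/13, sR=3/13; mL=3/13, mR=3/26; mL+mR=9/26 → advance +1; mR−mL=-3/26 → turn -1·90°
n=1: pose=(-5,5,N); sL=60/293, sR=60/173; mL=60/293, mR=1590/50689; mL+mR=11970/50689 → advance +1; mR−mL=-30/173 → turn -1·90°
n=2: pose=(-5,6,E); sL=30/89, sR=6/17; mL=30/89, mR=243/1513; mL+mR=753/1513 → advance +1; mR−mL=-3/17 → turn -1·90°
n=3: pose=(-4,6,S); sL=12/29, sR=60/257; mL=12/29, mR=2214/7453; mL+mR=5298/7453 → advance +1; mR−mL=-30/257 → turn -1·90°
n=4: pose=(-4,5,W); sL=3/13, sR=3/13; mL=3/13, mR=3/26; mL+mR=9/26 → advance +1; mR−mL=-3/26 → turn -1·90°

0 3/13 3/13 3/13 3/26 -4 5 W
1 60/293 60/173 60/293 1590/50689 -5 5 N
2 30/89 6/17 30/89 243/1513 -5 6 E
3 12/29 60/257 12/29 2214/7453 -4 6 S
4 3/13 3/13 3/13 3/26 -4 5 W
final -5 5 N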